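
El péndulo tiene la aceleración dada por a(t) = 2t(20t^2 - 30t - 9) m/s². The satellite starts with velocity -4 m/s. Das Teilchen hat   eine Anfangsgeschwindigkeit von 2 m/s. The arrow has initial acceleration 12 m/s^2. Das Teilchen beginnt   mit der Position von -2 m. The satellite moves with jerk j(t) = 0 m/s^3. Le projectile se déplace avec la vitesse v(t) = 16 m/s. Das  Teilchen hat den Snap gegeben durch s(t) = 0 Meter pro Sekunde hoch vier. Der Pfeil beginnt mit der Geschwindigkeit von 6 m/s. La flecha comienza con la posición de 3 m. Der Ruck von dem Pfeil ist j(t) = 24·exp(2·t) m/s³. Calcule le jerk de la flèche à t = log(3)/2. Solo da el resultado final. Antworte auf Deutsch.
j(log(3)/2) = 72.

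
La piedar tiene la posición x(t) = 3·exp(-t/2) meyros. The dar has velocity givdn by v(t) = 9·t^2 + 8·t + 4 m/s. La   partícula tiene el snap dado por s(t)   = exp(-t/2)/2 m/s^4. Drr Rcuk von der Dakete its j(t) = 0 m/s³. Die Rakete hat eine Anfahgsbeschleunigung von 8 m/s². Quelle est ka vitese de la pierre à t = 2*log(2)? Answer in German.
Um dies zu lösen, müssen wir 1 Ableitung unserer Gleichung für die Position x(t) = 3·exp(-t/2) nehmen. Durch Ableiten von der Position erhalten wir die Geschwindigkeit: v(t) = -3·exp(-t/2)/2. Mit v(t) = -3·exp(-t/2)/2 und Einsetzen von t = 2*log(2), finden wir v = -3/4.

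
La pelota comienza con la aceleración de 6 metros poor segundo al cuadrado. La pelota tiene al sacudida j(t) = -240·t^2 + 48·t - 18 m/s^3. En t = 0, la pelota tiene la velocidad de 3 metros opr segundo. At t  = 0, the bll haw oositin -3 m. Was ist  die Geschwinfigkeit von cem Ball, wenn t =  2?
Wir müssen die Stammfunktion unserer Gleichung für den Ruck j(t) = -240·t^2 + 48·t - 18 2-mal finden. Das Integral von dem Ruck ist die Beschleunigung. Mit a(0) = 6 erhalten wir a(t) = -80·t^3 + 24·t^2 - 18·t + 6. Die Stammfunktion von der Beschleunigung, mit v(0) = 3, ergibt die Geschwindigkeit: v(t) = -20·t^4 + 8·t^3 - 9·t^2 + 6·t + 3. Wir haben die Geschwindigkeit v(t) = -20·t^4 + 8·t^3 - 9·t^2 + 6·t + 3. Durch Einsetzen von t = 2: v(2) = -277.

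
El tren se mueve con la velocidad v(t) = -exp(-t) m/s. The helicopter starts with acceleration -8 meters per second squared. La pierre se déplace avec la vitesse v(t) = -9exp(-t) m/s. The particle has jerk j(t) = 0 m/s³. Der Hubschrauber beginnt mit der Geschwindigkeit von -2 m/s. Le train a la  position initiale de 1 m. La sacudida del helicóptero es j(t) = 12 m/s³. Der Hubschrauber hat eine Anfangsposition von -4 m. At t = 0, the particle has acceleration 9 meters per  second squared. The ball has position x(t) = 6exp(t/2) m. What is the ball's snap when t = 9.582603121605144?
Starting from position x(t) = 6·exp(t/2), we take 4 derivatives. The derivative of position gives velocity: v(t) = 3·exp(t/2). The derivative of velocity gives acceleration: a(t) = 3·exp(t/2)/2. Differentiating acceleration, we get jerk: j(t) = 3·exp(t/2)/4. Differentiating jerk, we get snap: s(t) = 3·exp(t/2)/8. We have snap s(t) = 3·exp(t/2)/8. Substituting t = 9.582603121605144: s(9.582603121605144) = 45.1717688071075.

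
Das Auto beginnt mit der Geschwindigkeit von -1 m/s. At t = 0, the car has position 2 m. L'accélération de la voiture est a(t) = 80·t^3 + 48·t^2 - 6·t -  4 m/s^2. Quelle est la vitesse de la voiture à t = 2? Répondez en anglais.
We must find the integral of our acceleration equation a(t) = 80·t^3 + 48·t^2 - 6·t - 4 1 time. Taking ∫a(t)dt and applying v(0) = -1, we find v(t) = 20·t^4 + 16·t^3 - 3·t^2 - 4·t - 1. We have velocity v(t) = 20·t^4 + 16·t^3 - 3·t^2 - 4·t - 1. Substituting t = 2: v(2) = 427.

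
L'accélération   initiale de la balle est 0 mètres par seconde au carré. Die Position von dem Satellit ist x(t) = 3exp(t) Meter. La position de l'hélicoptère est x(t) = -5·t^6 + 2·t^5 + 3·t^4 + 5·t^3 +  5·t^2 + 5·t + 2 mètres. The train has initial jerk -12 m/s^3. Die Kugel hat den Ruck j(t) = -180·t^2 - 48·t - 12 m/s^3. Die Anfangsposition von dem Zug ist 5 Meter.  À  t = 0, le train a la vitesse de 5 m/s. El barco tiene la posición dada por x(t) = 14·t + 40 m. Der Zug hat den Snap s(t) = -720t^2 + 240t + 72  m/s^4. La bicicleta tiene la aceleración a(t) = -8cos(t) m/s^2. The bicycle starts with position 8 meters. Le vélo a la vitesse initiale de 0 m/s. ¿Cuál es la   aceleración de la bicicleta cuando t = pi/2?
Usando a(t) = -8·cos(t) y sustituyendo t = pi/2, encontramos a = 0.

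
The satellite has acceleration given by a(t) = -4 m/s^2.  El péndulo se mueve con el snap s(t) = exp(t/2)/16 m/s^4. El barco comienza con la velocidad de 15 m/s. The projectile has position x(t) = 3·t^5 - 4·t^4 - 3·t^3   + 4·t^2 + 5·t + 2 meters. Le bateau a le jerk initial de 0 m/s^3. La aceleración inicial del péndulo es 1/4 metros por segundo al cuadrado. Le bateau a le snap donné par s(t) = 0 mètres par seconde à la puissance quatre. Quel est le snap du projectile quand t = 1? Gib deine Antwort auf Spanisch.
Partiendo de la posición x(t) = 3·t^5 - 4·t^4 - 3·t^3 + 4·t^2 + 5·t + 2, tomamos 4 derivadas. La derivada de la posición da la velocidad: v(t) = 15·t^4 - 16·t^3 - 9·t^2 + 8·t + 5. Tomando d/dt de v(t), encontramos a(t) = 60·t^3 - 48·t^2 - 18·t + 8. Tomando d/dt de a(t), encontramos j(t) = 180·t^2 - 96·t - 18. Derivando la sacudida, obtenemos el snap: s(t) = 360·t - 96. Tenemos el snap s(t) = 360·t - 96. Sustituyendo t = 1: s(1) = 264.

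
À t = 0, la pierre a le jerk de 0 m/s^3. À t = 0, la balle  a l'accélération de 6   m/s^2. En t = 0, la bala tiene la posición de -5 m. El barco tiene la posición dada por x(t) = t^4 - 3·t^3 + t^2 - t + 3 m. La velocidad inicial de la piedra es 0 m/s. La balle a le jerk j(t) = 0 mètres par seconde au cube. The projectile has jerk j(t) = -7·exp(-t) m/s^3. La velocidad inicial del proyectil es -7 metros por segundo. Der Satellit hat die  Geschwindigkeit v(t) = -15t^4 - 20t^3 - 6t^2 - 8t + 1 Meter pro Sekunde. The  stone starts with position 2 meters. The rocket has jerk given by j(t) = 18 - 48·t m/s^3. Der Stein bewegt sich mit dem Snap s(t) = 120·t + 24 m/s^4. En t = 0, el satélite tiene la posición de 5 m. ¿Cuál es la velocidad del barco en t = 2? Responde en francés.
En partant de la position x(t) = t^4 - 3·t^3 + t^2 - t + 3, nous prenons 1 dérivée. La dérivée de la position donne la vitesse: v(t) = 4·t^3 - 9·t^2 + 2·t - 1. De l'équation de la vitesse v(t) = 4·t^3 - 9·t^2 + 2·t - 1, nous substituons t = 2 pour obtenir v = -1.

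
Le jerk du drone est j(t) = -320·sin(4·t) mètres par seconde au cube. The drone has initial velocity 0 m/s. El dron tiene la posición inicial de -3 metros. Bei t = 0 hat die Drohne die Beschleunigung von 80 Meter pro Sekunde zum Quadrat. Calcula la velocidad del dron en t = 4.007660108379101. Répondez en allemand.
Wir müssen das Integral unserer Gleichung für den Ruck j(t) = -320·sin(4·t) 2-mal finden. Das Integral von dem Ruck ist die Beschleunigung. Mit a(0) = 80 erhalten wir a(t) = 80·cos(4·t). Durch Integration von der Beschleunigung und Verwendung der Anfangsbedingung v(0) = 0, erhalten wir v(t) = 20·sin(4·t). Wir haben die Geschwindigkeit v(t) = 20·sin(4·t). Durch Einsetzen von t = 4.007660108379101: v(4.007660108379101) = -6.34213381349373.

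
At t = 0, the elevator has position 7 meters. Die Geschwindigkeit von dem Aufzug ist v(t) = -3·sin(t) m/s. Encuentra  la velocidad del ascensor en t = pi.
Tenemos la velocidad v(t) = -3·sin(t). Sustituyendo t = pi: v(pi) = 0.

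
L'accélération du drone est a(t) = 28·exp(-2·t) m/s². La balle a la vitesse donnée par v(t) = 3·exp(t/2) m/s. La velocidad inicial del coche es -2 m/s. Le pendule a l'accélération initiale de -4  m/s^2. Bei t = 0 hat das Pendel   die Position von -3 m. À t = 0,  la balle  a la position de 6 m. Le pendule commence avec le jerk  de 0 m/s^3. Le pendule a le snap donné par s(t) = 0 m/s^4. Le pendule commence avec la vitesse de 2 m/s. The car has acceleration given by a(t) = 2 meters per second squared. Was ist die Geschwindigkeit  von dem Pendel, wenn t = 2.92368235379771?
Wir müssen die Stammfunktion unserer Gleichung für den Snap s(t) = 0 3-mal finden. Mit ∫s(t)dt und Anwendung von j(0) = 0, finden wir j(t) = 0. Die Stammfunktion von dem Ruck ist die Beschleunigung. Mit a(0) = -4 erhalten wir a(t) = -4. Das Integral von der Beschleunigung ist die Geschwindigkeit. Mit v(0) = 2 erhalten wir v(t) = 2 - 4·t. Aus der Gleichung für die Geschwindigkeit v(t) = 2 - 4·t, setzen wir t = 2.92368235379771 ein und erhalten v = -9.69472941519084.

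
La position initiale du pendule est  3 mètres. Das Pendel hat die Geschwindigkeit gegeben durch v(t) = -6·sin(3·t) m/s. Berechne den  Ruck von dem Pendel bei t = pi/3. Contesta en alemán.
Wir müssen unsere Gleichung für die Geschwindigkeit v(t) = -6·sin(3·t) 2-mal ableiten. Die Ableitung von der Geschwindigkeit ergibt die Beschleunigung: a(t) = -18·cos(3·t). Die Ableitung von der Beschleunigung ergibt den Ruck: j(t) = 54·sin(3·t). Wir haben den Ruck j(t) = 54·sin(3·t). Durch Einsetzen von t = pi/3: j(pi/3) = 0.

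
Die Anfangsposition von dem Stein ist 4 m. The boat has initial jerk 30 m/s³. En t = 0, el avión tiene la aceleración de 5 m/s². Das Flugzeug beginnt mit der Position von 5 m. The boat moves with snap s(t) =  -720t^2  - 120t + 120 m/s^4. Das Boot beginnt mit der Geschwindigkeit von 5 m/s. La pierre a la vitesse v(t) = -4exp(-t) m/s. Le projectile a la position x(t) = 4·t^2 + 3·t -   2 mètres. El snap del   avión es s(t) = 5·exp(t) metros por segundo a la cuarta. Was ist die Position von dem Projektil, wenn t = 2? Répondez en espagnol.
De la ecuación de la posición x(t) = 4·t^2 + 3·t - 2, sustituimos t = 2 para obtener x = 20.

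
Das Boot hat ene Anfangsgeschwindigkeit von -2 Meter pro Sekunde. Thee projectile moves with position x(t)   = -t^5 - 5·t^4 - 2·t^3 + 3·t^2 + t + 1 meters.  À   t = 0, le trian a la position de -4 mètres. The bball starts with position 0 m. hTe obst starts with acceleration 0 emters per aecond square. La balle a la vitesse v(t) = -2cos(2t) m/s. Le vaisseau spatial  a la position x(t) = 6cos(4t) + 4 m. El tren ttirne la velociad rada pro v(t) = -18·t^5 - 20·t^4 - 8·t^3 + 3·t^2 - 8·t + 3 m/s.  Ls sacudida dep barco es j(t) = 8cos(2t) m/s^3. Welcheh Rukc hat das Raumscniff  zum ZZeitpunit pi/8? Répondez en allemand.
Ausgehend von der Position x(t) = 6·cos(4·t) + 4, nehmen wir 3 Ableitungen. Die Ableitung von der Position ergibt die Geschwindigkeit: v(t) = -24·sin(4·t). Durch Ableiten von der Geschwindigkeit erhalten wir die Beschleunigung: a(t) = -96·cos(4·t). Mit d/dt von a(t) finden wir j(t) = 384·sin(4·t). Wir haben den Ruck j(t) = 384·sin(4·t). Durch Einsetzen von t = pi/8: j(pi/8) = 384.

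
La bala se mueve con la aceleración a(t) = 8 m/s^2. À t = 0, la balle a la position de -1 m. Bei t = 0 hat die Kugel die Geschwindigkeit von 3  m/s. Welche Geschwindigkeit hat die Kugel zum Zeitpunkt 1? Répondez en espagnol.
Partiendo de la aceleración a(t) = 8, tomamos 1 antiderivada. La antiderivada de la aceleración es la velocidad. Usando v(0) = 3, obtenemos v(t) = 8·t + 3. De la ecuación de la velocidad v(t) = 8·t + 3, sustituimos t = 1 para obtener v = 11.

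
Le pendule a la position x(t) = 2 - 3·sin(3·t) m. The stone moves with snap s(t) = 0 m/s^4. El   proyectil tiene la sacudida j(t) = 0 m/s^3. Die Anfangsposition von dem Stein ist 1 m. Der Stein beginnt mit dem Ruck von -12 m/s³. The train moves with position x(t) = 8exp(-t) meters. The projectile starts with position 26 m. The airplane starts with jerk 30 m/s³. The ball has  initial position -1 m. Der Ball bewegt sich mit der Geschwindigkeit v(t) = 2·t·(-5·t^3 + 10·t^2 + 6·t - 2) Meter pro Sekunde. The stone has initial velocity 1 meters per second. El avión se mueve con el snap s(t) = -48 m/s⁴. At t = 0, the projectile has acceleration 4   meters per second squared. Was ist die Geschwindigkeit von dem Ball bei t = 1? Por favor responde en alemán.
Aus der Gleichung für die Geschwindigkeit v(t) = 2·t·(-5·t^3 + 10·t^2 + 6·t - 2), setzen wir t = 1 ein und erhalten v = 18.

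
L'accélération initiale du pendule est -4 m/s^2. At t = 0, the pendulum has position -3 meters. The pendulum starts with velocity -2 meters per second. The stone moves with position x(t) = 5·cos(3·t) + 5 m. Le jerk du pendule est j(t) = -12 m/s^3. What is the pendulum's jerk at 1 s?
We have jerk j(t) = -12. Substituting t = 1: j(1) = -12.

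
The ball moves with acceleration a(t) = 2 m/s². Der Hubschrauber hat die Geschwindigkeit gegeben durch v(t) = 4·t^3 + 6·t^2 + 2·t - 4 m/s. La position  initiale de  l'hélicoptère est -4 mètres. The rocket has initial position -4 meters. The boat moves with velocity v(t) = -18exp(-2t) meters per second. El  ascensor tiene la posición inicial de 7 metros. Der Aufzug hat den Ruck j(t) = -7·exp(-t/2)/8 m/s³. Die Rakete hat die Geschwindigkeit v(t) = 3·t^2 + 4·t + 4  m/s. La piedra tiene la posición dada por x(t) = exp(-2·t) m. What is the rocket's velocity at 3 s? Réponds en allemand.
Mit v(t) = 3·t^2 + 4·t + 4 und Einsetzen von t = 3, finden wir v = 43.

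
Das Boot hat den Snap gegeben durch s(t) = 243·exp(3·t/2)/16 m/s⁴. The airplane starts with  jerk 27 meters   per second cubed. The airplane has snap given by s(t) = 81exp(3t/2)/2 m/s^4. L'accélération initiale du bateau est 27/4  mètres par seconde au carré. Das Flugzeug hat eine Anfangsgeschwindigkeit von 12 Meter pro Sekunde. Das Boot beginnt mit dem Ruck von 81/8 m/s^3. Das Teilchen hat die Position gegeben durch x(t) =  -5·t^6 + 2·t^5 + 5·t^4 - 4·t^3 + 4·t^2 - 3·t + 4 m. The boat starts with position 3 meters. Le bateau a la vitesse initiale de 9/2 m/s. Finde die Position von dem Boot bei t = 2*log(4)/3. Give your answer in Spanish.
Necesitamos integrar nuestra ecuación del snap s(t) = 243·exp(3·t/2)/16 4 veces. La integral del snap es la sacudida. Usando j(0) = 81/8, obtenemos j(t) = 81·exp(3·t/2)/8. La integral de la sacudida, con a(0) = 27/4, da la aceleración: a(t) = 27·exp(3·t/2)/4. Tomando ∫a(t)dt y aplicando v(0) = 9/2, encontramos v(t) = 9·exp(3·t/2)/2. Tomando ∫v(t)dt y aplicando x(0) = 3, encontramos x(t) = 3·exp(3·t/2). Usando x(t) = 3·exp(3·t/2) y sustituyendo t = 2*log(4)/3, encontramos x = 12.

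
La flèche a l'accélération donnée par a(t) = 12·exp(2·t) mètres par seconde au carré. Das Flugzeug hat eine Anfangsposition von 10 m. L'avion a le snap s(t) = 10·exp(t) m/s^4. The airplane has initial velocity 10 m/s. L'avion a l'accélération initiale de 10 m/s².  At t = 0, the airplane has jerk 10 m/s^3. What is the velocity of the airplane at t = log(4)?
We need to integrate our snap equation s(t) = 10·exp(t) 3 times. Taking ∫s(t)dt and applying j(0) = 10, we find j(t) = 10·exp(t). Integrating jerk and using the initial condition a(0) = 10, we get a(t) = 10·exp(t). Taking ∫a(t)dt and applying v(0) = 10, we find v(t) = 10·exp(t). Using v(t) = 10·exp(t) and substituting t = log(4), we find v = 40.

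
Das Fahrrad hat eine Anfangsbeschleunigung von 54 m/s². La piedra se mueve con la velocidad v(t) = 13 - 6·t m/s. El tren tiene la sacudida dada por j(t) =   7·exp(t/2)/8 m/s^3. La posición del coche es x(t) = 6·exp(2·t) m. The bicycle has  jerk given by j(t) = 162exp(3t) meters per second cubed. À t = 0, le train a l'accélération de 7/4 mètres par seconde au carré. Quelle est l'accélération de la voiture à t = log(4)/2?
Pour résoudre ceci, nous devons prendre 2 dérivées de notre équation de la position x(t) = 6·exp(2·t). La dérivée de la position donne la vitesse: v(t) = 12·exp(2·t). En dérivant la vitesse, nous obtenons l'accélération: a(t) = 24·exp(2·t). En utilisant a(t) = 24·exp(2·t) et en substituant t = log(4)/2, nous trouvons a = 96.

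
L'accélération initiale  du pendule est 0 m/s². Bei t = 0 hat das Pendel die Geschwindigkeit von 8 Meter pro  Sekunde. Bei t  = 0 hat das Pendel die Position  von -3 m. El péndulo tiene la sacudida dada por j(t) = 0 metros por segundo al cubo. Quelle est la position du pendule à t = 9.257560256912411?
Pour résoudre ceci, nous devons prendre 3 primitives de notre équation du jerk j(t) = 0. En intégrant le jerk et en utilisant la condition initiale a(0) = 0, nous obtenons a(t) = 0. En intégrant l'accélération et en utilisant la condition initiale v(0) = 8, nous obtenons v(t) = 8. En intégrant la vitesse et en utilisant la condition initiale x(0) = -3, nous obtenons x(t) = 8·t - 3. De l'équation de la position x(t) = 8·t - 3, nous substituons t = 9.257560256912411 pour obtenir x = 71.0604820552993.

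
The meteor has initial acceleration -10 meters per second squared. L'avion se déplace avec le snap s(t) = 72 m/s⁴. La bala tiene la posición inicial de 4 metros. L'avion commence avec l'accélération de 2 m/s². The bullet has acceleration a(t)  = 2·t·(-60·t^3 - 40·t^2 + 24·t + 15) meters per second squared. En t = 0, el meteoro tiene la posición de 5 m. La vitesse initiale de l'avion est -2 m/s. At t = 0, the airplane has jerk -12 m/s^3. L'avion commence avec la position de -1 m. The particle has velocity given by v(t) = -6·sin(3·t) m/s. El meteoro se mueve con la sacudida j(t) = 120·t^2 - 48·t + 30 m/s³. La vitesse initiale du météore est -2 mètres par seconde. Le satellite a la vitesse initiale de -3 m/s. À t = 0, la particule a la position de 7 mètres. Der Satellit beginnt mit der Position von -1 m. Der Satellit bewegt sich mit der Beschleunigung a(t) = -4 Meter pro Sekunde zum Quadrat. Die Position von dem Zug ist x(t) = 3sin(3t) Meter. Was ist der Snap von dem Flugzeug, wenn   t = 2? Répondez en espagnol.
Tenemos el snap s(t) = 72. Sustituyendo t = 2: s(2) = 72.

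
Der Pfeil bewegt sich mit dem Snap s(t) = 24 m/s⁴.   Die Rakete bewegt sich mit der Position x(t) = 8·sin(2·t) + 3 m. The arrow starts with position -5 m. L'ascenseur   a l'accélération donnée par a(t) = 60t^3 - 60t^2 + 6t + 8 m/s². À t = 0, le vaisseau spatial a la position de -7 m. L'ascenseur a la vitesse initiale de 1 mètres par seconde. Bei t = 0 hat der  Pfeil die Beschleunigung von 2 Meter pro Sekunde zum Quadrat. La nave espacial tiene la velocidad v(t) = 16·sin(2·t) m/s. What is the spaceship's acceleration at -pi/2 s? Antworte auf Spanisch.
Debemos derivar nuestra ecuación de la velocidad v(t) = 16·sin(2·t) 1 vez. Tomando d/dt de v(t), encontramos a(t) = 32·cos(2·t). Usando a(t) = 32·cos(2·t) y sustituyendo t = -pi/2, encontramos a = -32.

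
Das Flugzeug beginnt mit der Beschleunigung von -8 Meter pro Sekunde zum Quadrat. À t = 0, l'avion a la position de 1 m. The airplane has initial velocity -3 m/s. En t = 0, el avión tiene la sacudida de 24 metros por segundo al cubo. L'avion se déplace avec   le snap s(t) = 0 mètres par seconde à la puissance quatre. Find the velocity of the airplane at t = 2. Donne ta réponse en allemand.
Um dies zu lösen, müssen wir 3 Integrale unserer Gleichung für den Snap s(t) = 0 finden. Die Stammfunktion von dem Snap ist der Ruck. Mit j(0) = 24 erhalten wir j(t) = 24. Durch Integration von dem Ruck und Verwendung der Anfangsbedingung a(0) = -8, erhalten wir a(t) = 24·t - 8. Mit ∫a(t)dt und Anwendung von v(0) = -3, finden wir v(t) = 12·t^2 - 8·t - 3. Mit v(t) = 12·t^2 - 8·t - 3 und Einsetzen von t = 2, finden wir v = 29.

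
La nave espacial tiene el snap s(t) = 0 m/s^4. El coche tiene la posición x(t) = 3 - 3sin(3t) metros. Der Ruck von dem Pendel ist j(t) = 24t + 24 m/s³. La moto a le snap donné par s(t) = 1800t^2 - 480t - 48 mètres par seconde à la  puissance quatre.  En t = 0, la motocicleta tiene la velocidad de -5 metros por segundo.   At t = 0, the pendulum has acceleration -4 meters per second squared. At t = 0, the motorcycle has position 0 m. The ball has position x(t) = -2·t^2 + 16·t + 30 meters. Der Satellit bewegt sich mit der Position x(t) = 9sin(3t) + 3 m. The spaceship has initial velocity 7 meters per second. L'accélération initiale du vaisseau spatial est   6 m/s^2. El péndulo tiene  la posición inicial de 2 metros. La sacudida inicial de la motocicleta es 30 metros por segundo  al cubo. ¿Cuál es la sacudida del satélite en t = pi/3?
Para resolver esto, necesitamos tomar 3 derivadas de nuestra ecuación de la posición x(t) = 9·sin(3·t) + 3. Derivando la posición, obtenemos la velocidad: v(t) = 27·cos(3·t). Tomando d/dt de v(t), encontramos a(t) = -81·sin(3·t). Tomando d/dt de a(t), encontramos j(t) = -243·cos(3·t). Tenemos la sacudida j(t) = -243·cos(3·t). Sustituyendo t = pi/3: j(pi/3) = 243.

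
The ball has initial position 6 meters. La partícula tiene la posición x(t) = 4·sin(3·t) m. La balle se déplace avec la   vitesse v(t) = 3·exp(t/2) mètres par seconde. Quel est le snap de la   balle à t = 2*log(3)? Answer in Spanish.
Partiendo de la velocidad v(t) = 3·exp(t/2), tomamos 3 derivadas. La derivada de la velocidad da la aceleración: a(t) = 3·exp(t/2)/2. Tomando d/dt de a(t), encontramos j(t) = 3·exp(t/2)/4. Derivando la sacudida, obtenemos el snap: s(t) = 3·exp(t/2)/8. De la ecuación del snap s(t) = 3·exp(t/2)/8, sustituimos t = 2*log(3) para obtener s = 9/8.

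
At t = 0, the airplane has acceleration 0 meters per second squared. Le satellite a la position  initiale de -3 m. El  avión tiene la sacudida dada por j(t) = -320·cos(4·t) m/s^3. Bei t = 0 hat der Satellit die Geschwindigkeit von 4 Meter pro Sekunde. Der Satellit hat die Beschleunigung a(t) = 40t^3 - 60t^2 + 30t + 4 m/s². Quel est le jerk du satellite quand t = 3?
En partant de l'accélération a(t) = 40·t^3 - 60·t^2 + 30·t + 4, nous prenons 1 dérivée. La dérivée de l'accélération donne le jerk: j(t) = 120·t^2 - 120·t + 30. De l'équation du jerk j(t) = 120·t^2 - 120·t + 30, nous substituons t = 3 pour obtenir j = 750.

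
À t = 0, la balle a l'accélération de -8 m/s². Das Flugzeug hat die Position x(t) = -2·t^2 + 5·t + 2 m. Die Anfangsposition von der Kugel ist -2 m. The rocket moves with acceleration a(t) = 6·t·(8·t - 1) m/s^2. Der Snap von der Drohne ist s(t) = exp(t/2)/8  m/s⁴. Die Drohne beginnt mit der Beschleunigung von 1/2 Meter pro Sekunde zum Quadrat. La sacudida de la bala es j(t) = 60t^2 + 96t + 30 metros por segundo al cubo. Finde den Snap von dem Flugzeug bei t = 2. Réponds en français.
En partant de la position x(t) = -2·t^2 + 5·t + 2, nous prenons 4 dérivées. En dérivant la position, nous obtenons la vitesse: v(t) = 5 - 4·t. La dérivée de la vitesse donne l'accélération: a(t) = -4. En dérivant l'accélération, nous obtenons le jerk: j(t) = 0. En dérivant le jerk, nous obtenons le snap: s(t) = 0. En utilisant s(t) = 0 et en substituant t = 2, nous trouvons s = 0.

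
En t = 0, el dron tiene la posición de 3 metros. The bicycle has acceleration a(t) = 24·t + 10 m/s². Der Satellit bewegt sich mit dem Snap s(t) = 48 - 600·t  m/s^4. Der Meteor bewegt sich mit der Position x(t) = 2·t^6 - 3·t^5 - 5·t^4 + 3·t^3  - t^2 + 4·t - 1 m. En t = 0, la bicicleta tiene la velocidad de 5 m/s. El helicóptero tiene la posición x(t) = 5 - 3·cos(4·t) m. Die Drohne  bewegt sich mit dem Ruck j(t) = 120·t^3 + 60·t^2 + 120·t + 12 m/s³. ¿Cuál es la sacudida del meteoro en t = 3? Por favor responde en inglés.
To solve this, we need to take 3 derivatives of our position equation x(t) = 2·t^6 - 3·t^5 - 5·t^4 + 3·t^3 - t^2 + 4·t - 1. Differentiating position, we get velocity: v(t) = 12·t^5 - 15·t^4 - 20·t^3 + 9·t^2 - 2·t + 4. Taking d/dt of v(t), we find a(t) = 60·t^4 - 60·t^3 - 60·t^2 + 18·t - 2. Differentiating acceleration, we get jerk: j(t) = 240·t^3 - 180·t^2 - 120·t + 18. From the given jerk equation j(t) = 240·t^3 - 180·t^2 - 120·t + 18, we substitute t = 3 to get j = 4518.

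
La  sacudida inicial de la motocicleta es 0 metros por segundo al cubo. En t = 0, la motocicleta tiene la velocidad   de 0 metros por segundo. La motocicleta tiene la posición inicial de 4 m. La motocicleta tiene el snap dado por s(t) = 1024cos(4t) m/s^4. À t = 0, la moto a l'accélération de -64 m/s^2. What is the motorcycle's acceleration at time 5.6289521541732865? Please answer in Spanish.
Partiendo del snap s(t) = 1024·cos(4·t), tomamos 2 integrales. La antiderivada del snap es la sacudida. Usando j(0) = 0, obtenemos j(t) = 256·sin(4·t). La integral de la sacudida, con a(0) = -64, da la aceleración: a(t) = -64·cos(4·t). Tenemos la aceleración a(t) = -64·cos(4·t). Sustituyendo t = 5.6289521541732865: a(5.6289521541732865) = 55.3916341251224.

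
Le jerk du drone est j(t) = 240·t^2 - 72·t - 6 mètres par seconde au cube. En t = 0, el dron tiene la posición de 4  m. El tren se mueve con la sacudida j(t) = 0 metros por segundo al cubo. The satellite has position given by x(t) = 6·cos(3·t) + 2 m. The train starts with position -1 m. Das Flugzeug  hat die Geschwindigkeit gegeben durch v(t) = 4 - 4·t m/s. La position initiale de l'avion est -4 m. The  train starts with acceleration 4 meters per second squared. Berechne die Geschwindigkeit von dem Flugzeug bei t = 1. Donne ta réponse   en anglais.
From the given velocity equation v(t) = 4 - 4·t, we substitute t = 1 to get v = 0.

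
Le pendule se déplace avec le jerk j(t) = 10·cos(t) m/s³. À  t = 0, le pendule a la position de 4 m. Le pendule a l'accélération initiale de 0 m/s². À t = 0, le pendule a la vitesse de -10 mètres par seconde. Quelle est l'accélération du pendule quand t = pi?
Nous devons trouver la primitive de notre équation du jerk j(t) = 10·cos(t) 1 fois. La primitive du jerk est l'accélération. En utilisant a(0) = 0, nous obtenons a(t) = 10·sin(t). Nous avons l'accélération a(t) = 10·sin(t). En substituant t = pi: a(pi) = 0.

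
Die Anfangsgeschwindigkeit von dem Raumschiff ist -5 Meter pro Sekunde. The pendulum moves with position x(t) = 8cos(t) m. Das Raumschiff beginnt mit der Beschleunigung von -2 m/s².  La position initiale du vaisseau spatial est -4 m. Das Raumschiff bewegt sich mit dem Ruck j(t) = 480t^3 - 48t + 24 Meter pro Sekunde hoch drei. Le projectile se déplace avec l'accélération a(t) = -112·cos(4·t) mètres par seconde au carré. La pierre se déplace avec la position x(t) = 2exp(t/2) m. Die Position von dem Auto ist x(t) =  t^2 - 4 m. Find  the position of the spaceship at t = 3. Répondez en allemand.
Um dies zu lösen, müssen wir 3 Stammfunktionen unserer Gleichung für den Ruck j(t) = 480·t^3 - 48·t + 24 finden. Die Stammfunktion von dem Ruck, mit a(0) = -2, ergibt die Beschleunigung: a(t) = 120·t^4 - 24·t^2 + 24·t - 2. Das Integral von der Beschleunigung ist die Geschwindigkeit. Mit v(0) = -5 erhalten wir v(t) = 24·t^5 - 8·t^3 + 12·t^2 - 2·t - 5. Durch Integration von der Geschwindigkeit und Verwendung der Anfangsbedingung x(0) = -4, erhalten wir x(t) = 4·t^6 - 2·t^4 + 4·t^3 - t^2 - 5·t - 4. Mit x(t) = 4·t^6 - 2·t^4 + 4·t^3 - t^2 - 5·t - 4 und Einsetzen von t = 3, finden wir x = 2834.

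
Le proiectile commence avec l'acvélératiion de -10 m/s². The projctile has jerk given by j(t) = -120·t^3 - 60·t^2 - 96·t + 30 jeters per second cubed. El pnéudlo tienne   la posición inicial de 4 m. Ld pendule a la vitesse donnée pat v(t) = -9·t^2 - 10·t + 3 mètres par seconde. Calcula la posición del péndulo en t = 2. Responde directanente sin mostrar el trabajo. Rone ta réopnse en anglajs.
At t = 2, x = -34.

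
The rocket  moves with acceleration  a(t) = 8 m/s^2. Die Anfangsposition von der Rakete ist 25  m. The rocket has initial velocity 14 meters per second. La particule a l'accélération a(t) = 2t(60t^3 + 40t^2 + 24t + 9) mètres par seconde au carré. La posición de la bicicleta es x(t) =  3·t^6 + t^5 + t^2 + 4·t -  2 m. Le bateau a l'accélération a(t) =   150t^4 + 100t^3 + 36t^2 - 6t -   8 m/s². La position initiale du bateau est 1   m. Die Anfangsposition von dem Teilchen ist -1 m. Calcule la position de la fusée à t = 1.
En partant de l'accélération a(t) = 8, nous prenons 2 primitives. En prenant ∫a(t)dt et en appliquant v(0) = 14, nous trouvons v(t) = 8·t + 14. En intégrant la vitesse et en utilisant la condition initiale x(0) = 25, nous obtenons x(t) = 4·t^2 + 14·t + 25. En utilisant x(t) = 4·t^2 + 14·t + 25 et en substituant t = 1, nous trouvons x = 43.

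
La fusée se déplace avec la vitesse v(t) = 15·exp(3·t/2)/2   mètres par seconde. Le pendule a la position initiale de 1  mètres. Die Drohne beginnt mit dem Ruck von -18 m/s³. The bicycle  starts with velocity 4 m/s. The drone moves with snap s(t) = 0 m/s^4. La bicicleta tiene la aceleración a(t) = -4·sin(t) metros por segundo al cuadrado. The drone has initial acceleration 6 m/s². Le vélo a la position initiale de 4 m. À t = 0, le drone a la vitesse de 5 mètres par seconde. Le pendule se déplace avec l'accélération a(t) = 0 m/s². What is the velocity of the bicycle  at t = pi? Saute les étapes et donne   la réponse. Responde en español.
v(pi) = -4.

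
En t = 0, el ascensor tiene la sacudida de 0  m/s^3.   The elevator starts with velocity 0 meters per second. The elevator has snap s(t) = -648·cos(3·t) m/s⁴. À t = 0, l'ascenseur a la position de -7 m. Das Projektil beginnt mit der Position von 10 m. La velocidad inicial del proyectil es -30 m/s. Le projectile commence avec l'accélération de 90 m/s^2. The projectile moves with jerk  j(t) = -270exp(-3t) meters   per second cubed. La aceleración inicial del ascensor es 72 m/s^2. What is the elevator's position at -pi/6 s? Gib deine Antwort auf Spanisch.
Partiendo del snap s(t) = -648·cos(3·t), tomamos 4 integrales. La integral del snap es la sacudida. Usando j(0) = 0, obtenemos j(t) = -216·sin(3·t). La antiderivada de la sacudida es la aceleración. Usando a(0) = 72, obtenemos a(t) = 72·cos(3·t). La integral de la aceleración es la velocidad. Usando v(0) = 0, obtenemos v(t) = 24·sin(3·t). Tomando ∫v(t)dt y aplicando x(0) = -7, encontramos x(t) = 1 - 8·cos(3·t). Tenemos la posición x(t) = 1 - 8·cos(3·t). Sustituyendo t = -pi/6: x(-pi/6) = 1.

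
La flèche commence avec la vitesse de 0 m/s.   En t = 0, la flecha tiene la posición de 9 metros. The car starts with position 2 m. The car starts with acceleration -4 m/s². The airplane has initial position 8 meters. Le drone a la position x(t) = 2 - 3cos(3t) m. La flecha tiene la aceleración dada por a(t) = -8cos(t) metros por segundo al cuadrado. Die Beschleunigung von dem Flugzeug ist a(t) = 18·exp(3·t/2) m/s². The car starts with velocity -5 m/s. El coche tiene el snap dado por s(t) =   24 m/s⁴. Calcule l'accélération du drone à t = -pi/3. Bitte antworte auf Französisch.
Nous devons dériver notre équation de la position x(t) = 2 - 3·cos(3·t) 2 fois. La dérivée de la position donne la vitesse: v(t) = 9·sin(3·t). En dérivant la vitesse, nous obtenons l'accélération: a(t) = 27·cos(3·t). Nous avons l'accélération a(t) = 27·cos(3·t). En substituant t = -pi/3: a(-pi/3) = -27.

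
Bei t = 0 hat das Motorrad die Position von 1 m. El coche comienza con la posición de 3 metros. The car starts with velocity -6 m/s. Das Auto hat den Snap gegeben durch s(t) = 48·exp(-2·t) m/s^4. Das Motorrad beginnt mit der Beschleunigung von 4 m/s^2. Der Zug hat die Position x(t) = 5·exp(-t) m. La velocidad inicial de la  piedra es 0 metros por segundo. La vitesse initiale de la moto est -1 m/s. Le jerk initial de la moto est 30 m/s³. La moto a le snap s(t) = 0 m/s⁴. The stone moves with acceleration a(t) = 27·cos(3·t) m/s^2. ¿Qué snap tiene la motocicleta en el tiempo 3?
Usando s(t) = 0 y sustituyendo t = 3, encontramos s = 0.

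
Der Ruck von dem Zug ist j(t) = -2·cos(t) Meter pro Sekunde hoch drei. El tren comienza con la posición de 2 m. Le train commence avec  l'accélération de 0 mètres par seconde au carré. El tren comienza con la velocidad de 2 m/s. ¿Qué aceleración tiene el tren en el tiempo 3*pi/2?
Debemos encontrar la antiderivada de nuestra ecuación de la sacudida j(t) = -2·cos(t) 1 vez. Integrando la sacudida y usando la condición inicial a(0) = 0, obtenemos a(t) = -2·sin(t). De la ecuación de la aceleración a(t) = -2·sin(t), sustituimos t = 3*pi/2 para obtener a = 2.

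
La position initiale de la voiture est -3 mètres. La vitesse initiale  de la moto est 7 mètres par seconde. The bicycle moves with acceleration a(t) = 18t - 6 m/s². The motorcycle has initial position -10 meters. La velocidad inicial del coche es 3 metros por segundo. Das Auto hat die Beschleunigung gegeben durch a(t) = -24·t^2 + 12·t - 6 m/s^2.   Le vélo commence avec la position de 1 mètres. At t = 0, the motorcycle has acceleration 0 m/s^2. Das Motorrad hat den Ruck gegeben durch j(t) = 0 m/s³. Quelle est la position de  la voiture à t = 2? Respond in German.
Ausgehend von der Beschleunigung a(t) = -24·t^2 + 12·t - 6, nehmen wir 2 Stammfunktionen. Mit ∫a(t)dt und Anwendung von v(0) = 3, finden wir v(t) = -8·t^3 + 6·t^2 - 6·t + 3. Mit ∫v(t)dt und Anwendung von x(0) = -3, finden wir x(t) = -2·t^4 + 2·t^3 - 3·t^2 + 3·t - 3. Aus der Gleichung für die Position x(t) = -2·t^4 + 2·t^3 - 3·t^2 + 3·t - 3, setzen wir t = 2 ein und erhalten x = -25.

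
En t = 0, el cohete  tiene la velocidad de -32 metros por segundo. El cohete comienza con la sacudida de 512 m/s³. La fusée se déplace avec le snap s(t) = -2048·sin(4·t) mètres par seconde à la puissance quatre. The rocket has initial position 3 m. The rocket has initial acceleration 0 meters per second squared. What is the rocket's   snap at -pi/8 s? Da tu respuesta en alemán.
Wir haben den Snap s(t) = -2048·sin(4·t). Durch Einsetzen von t = -pi/8: s(-pi/8) = 2048.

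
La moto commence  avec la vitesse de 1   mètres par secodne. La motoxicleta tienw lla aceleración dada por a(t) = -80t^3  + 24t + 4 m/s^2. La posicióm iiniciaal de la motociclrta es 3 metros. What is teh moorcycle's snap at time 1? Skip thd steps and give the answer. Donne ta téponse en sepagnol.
La respuesta es -480.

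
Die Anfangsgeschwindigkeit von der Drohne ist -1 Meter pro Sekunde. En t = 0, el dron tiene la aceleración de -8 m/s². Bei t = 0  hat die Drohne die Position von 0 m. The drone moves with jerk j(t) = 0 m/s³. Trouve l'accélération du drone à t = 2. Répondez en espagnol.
Debemos encontrar la integral de nuestra ecuación de la sacudida j(t) = 0 1 vez. Integrando la sacudida y usando la condición inicial a(0) = -8, obtenemos a(t) = -8. Usando a(t) = -8 y sustituyendo t = 2, encontramos a = -8.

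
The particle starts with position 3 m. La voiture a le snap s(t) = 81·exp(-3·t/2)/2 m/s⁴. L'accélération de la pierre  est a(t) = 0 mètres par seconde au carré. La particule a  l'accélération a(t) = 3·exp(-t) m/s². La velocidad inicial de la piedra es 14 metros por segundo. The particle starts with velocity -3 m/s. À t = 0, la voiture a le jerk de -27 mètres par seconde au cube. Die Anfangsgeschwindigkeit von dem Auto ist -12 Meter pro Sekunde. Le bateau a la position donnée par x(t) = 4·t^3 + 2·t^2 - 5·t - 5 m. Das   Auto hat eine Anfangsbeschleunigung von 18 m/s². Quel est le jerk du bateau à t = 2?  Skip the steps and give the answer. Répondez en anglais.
At t = 2, j = 24.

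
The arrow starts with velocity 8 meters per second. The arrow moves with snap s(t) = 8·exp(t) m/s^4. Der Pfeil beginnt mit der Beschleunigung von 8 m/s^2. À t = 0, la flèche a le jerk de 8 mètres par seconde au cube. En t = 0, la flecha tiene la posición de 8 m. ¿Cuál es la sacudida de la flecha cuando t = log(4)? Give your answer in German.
Wir müssen die Stammfunktion unserer Gleichung für den Snap s(t) = 8·exp(t) 1-mal finden. Das Integral von dem Snap ist der Ruck. Mit j(0) = 8 erhalten wir j(t) = 8·exp(t). Mit j(t) = 8·exp(t) und Einsetzen von t = log(4), finden wir j = 32.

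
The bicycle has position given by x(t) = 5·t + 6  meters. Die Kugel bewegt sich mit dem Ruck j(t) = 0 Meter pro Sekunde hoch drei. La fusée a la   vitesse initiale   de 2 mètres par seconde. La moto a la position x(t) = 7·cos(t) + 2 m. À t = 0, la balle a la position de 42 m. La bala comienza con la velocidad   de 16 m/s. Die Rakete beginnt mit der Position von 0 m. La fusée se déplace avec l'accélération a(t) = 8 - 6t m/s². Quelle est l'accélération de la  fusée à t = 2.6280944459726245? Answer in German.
Wir haben die Beschleunigung a(t) = 8 - 6·t. Durch Einsetzen von t = 2.6280944459726245: a(2.6280944459726245) = -7.76856667583575.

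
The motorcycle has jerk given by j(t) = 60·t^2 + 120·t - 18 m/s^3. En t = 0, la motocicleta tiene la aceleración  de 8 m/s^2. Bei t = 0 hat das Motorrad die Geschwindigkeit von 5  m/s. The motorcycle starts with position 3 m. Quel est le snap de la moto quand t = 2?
En partant du jerk j(t) = 60·t^2 + 120·t - 18, nous prenons 1 dérivée. La dérivée du jerk donne le snap: s(t) = 120·t + 120. De l'équation du snap s(t) = 120·t + 120, nous substituons t = 2 pour obtenir s = 360.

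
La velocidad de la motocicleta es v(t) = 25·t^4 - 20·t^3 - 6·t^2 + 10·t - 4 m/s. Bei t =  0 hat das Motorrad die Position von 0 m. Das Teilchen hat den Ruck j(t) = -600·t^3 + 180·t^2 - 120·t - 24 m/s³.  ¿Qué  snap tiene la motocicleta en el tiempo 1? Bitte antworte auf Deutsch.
Wir müssen unsere Gleichung für die Geschwindigkeit v(t) = 25·t^4 - 20·t^3 - 6·t^2 + 10·t - 4 3-mal ableiten. Durch Ableiten von der Geschwindigkeit erhalten wir die Beschleunigung: a(t) = 100·t^3 - 60·t^2 - 12·t + 10. Mit d/dt von a(t) finden wir j(t) = 300·t^2 - 120·t - 12. Die Ableitung von dem Ruck ergibt den Snap: s(t) = 600·t - 120. Aus der Gleichung für den Snap s(t) = 600·t - 120, setzen wir t = 1 ein und erhalten s = 480.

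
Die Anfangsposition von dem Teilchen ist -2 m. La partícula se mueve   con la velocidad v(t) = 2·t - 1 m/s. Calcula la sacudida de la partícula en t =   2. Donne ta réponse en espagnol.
Debemos derivar nuestra ecuación de la velocidad v(t) = 2·t - 1 2 veces. La derivada de la velocidad da la aceleración: a(t) = 2. Tomando d/dt de a(t), encontramos j(t) = 0. De la ecuación de la sacudida j(t) = 0, sustituimos t = 2 para obtener j = 0.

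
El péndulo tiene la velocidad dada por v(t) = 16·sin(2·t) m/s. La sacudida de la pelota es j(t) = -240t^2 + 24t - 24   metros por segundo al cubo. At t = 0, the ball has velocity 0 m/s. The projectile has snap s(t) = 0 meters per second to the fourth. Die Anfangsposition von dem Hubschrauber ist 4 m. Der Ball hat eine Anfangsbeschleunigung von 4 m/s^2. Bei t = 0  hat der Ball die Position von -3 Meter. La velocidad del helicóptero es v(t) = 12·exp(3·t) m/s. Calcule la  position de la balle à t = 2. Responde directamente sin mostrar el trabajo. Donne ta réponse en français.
La réponse est -139.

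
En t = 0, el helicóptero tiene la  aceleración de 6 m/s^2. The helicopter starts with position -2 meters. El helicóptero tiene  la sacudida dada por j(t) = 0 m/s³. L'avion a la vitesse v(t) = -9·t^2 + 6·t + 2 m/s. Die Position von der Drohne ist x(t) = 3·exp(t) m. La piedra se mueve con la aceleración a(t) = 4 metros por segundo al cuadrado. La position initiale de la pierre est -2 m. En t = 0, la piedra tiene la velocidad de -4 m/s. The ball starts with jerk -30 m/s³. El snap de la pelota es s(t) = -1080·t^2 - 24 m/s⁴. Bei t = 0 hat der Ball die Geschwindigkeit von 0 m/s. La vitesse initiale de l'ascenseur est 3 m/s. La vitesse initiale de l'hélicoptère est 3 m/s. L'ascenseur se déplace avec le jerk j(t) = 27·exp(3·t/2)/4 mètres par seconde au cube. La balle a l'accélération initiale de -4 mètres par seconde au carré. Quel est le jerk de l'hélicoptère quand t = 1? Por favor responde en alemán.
Wir haben den Ruck j(t) = 0. Durch Einsetzen von t = 1: j(1) = 0.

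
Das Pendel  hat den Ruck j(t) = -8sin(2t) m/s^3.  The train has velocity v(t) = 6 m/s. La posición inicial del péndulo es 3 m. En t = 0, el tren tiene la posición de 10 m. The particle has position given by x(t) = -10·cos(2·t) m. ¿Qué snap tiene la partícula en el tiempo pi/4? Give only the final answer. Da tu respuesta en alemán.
Bei t = pi/4, s = 0.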